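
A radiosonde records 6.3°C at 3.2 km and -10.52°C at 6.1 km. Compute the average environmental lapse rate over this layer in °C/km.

5.8°C/km

Γ = −ΔT/Δz = (6.3 − (-10.52)) / (6100 − 3200) m
  = 16.82°C / 2.9 km = 5.8°C/km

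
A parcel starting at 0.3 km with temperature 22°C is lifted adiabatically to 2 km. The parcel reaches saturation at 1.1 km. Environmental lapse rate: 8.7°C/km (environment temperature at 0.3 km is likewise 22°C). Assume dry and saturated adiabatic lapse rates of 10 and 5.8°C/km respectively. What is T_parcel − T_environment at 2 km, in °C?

Parcel:
  300 → 1100 m (dry, 10°C/km): ΔT = -10 × 0.8 = -8°C → T = 14°C
  1100 → 2000 m (saturated, 5.8°C/km): ΔT = -5.8 × 0.9 = -5.22°C → T = 8.78°C
Environment:
  300 → 2000 m (environment, 8.7°C/km): ΔT = -8.7 × 1.7 = -14.79°C → T = 7.21°C
T_parcel − T_env = 8.78 − 7.21 = +1.57°C

+1.57°C (parcel warmer than environment)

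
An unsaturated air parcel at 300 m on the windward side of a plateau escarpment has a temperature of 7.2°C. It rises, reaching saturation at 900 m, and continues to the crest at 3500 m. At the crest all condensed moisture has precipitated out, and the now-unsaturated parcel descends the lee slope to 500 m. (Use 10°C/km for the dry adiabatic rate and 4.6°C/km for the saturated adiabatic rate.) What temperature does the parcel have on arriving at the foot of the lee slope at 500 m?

19.24°C

300 → 900 m (dry, 10°C/km): ΔT = -10 × 0.6 = -6°C → T = 1.2°C
900 → 3500 m (saturated, 4.6°C/km): ΔT = -4.6 × 2.6 = -11.96°C → T = -10.76°C
3500 → 500 m (dry descent, 10°C/km): ΔT = +10 × 3 = +30°C → T = 19.24°C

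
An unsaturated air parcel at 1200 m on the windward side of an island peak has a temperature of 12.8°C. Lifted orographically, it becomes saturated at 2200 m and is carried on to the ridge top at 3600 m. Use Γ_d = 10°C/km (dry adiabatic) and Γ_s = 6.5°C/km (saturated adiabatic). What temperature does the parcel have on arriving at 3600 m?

-6.3°C

Dry to 2200 m: -10 × 1 km = -10°C, so T = 2.8°C.
Saturated to 3600 m: -6.5 × 1.4 km = -9.1°C, so T = -6.3°C.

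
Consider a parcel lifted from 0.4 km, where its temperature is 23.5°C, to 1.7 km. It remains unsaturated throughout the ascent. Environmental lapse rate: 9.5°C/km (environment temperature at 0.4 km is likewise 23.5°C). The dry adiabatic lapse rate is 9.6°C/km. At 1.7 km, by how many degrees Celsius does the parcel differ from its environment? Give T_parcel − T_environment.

-0.13°C (parcel cooler than environment)

Parcel:
  400–1700 m, dry: Δz = 1.3 km ⇒ ΔT = -12.48°C; T = 11.02°C
Environment:
  400–1700 m, environment: Δz = 1.3 km ⇒ ΔT = -12.35°C; T = 11.15°C
T_parcel − T_env = 11.02 − 11.15 = -0.13°C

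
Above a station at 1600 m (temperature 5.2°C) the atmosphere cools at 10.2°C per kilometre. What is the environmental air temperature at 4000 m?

From 1600 m to 4000 m (environmental): cools by 10.2 × 2.4 = 24.48°C, giving -19.28°C.

-19.28°C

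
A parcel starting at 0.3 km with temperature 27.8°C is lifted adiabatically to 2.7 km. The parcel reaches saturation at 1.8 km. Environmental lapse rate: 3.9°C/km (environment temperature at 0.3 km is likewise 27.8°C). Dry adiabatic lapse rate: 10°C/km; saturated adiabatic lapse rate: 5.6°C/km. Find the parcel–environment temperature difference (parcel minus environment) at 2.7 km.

Parcel:
  300 → 1800 m (dry, 10°C/km): ΔT = -10 × 1.5 = -15°C → T = 12.8°C
  1800 → 2700 m (saturated, 5.6°C/km): ΔT = -5.6 × 0.9 = -5.04°C → T = 7.76°C
Environment:
  300 → 2700 m (environment, 3.9°C/km): ΔT = -3.9 × 2.4 = -9.36°C → T = 18.44°C
T_parcel − T_env = 7.76 − 18.44 = -10.68°C

-10.68°C (parcel cooler than environment)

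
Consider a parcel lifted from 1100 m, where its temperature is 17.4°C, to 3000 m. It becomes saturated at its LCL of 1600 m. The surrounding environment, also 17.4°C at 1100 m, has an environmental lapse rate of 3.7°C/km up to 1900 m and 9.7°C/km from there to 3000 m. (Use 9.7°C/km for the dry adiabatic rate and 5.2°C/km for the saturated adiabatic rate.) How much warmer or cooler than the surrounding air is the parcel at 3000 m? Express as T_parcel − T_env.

+1.5°C (parcel warmer than environment)

Parcel:
  From 1100 m to 1600 m (dry): cools by 9.7 × 0.5 = 4.85°C, giving 12.55°C.
  From 1600 m to 3000 m (saturated): cools by 5.2 × 1.4 = 7.28°C, giving 5.27°C.
Environment:
  From 1100 m to 1900 m (environment, lower layer): cools by 3.7 × 0.8 = 2.96°C, giving 14.44°C.
  From 1900 m to 3000 m (environment, upper layer): cools by 9.7 × 1.1 = 10.67°C, giving 3.77°C.
T_parcel − T_env = 5.27 − 3.77 = +1.5°C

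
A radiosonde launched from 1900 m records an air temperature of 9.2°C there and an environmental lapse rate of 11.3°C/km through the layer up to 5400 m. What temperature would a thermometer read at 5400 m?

1900–5400 m, environmental: Δz = 3.5 km ⇒ ΔT = -39.55°C; T = -30.35°C

-30.35°C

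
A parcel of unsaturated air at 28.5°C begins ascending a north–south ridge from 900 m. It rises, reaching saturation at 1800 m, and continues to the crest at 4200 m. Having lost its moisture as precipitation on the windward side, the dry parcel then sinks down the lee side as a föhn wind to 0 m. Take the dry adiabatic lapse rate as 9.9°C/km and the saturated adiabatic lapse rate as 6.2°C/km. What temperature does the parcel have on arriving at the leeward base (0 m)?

Dry to 1800 m: -9.9 × 0.9 km = -8.91°C, so T = 19.59°C.
Saturated to 4200 m: -6.2 × 2.4 km = -14.88°C, so T = 4.71°C.
Dry descent to 0 m: +9.9 × 4.2 km = +41.58°C, so T = 46.29°C.

46.29°C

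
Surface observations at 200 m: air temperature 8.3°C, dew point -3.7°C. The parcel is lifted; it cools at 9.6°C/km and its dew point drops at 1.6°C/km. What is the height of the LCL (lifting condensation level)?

T and T_d converge at 9.6 − 1.6 = 8°C per km
Height above start = (8.3 − (-3.7)) / 8 = 1.5 km
LCL altitude = 200 m + 1500 m = 1700 m

1700 m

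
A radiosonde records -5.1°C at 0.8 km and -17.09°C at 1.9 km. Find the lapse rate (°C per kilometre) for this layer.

Γ = −ΔT/Δz = (-5.1 − (-17.09)) / (1900 − 800) m
  = 11.99°C / 1.1 km = 10.9°C/km

10.9°C/km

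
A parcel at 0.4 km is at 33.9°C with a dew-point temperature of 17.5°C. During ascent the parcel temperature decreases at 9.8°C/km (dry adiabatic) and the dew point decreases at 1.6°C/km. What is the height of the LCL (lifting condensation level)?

2.4 km

T and T_d converge at 9.8 − 1.6 = 8.2°C per km
Height above start = (33.9 − 17.5) / 8.2 = 2 km
LCL altitude = 400 m + 2000 m = 2400 m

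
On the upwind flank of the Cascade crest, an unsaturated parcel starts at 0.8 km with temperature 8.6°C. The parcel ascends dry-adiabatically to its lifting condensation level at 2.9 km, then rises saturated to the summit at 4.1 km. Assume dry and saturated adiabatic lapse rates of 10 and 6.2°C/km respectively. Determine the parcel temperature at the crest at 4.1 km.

800–2900 m, dry: Δz = 2.1 km ⇒ ΔT = -21°C; T = -12.4°C
2900–4100 m, saturated: Δz = 1.2 km ⇒ ΔT = -7.44°C; T = -19.84°C

-19.84°C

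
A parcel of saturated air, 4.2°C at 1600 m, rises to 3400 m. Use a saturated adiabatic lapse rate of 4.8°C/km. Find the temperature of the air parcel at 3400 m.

1600–3400 m, saturated adiabatic: Δz = 1.8 km ⇒ ΔT = -8.64°C; T = -4.44°C

-4.44°C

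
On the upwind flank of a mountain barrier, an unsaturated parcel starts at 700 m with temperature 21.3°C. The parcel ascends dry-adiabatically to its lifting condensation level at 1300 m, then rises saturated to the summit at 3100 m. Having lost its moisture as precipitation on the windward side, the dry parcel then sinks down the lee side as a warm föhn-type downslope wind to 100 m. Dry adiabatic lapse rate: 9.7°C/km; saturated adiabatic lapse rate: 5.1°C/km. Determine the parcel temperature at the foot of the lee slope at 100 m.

Dry to 1300 m: -9.7 × 0.6 km = -5.82°C, so T = 15.48°C.
Saturated to 3100 m: -5.1 × 1.8 km = -9.18°C, so T = 6.3°C.
Dry descent to 100 m: +9.7 × 3 km = +29.1°C, so T = 35.4°C.

35.4°C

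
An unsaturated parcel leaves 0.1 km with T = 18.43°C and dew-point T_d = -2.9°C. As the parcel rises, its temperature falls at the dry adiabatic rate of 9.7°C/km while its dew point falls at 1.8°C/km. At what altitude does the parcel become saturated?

2.8 km

T and T_d converge at 9.7 − 1.8 = 7.9°C per km
Height above start = (18.43 − (-2.9)) / 7.9 = 2.7 km
LCL altitude = 100 m + 2700 m = 2800 m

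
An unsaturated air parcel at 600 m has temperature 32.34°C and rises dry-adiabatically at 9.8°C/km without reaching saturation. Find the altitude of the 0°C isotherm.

Height above start = (32.34 − 0) / 9.8 = 3.3 km
Altitude = 600 m + 3300 m = 3900 m

3900 m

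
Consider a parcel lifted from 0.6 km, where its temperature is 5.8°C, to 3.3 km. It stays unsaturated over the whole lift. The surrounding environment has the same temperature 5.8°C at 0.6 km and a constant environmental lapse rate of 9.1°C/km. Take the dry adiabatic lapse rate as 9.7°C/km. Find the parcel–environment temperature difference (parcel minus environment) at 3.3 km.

Parcel:
  600 → 3300 m (dry, 9.7°C/km): ΔT = -9.7 × 2.7 = -26.19°C → T = -20.39°C
Environment:
  600 → 3300 m (environment, 9.1°C/km): ΔT = -9.1 × 2.7 = -24.57°C → T = -18.77°C
T_parcel − T_env = -20.39 − (-18.77) = -1.62°C

-1.62°C (parcel cooler than environment)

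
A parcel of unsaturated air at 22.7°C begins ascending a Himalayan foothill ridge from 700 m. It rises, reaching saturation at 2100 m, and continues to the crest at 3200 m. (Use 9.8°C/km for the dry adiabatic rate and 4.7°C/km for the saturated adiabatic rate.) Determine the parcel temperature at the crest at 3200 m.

700 → 2100 m (dry, 9.8°C/km): ΔT = -9.8 × 1.4 = -13.72°C → T = 8.98°C
2100 → 3200 m (saturated, 4.7°C/km): ΔT = -4.7 × 1.1 = -5.17°C → T = 3.81°C

3.81°C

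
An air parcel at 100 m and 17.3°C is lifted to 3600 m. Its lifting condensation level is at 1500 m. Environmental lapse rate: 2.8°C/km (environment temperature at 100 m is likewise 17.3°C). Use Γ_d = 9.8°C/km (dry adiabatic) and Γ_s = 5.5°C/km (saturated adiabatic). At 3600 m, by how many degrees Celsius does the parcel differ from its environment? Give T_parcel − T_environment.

-15.47°C (parcel cooler than environment)

Parcel:
  From 100 m to 1500 m (dry): cools by 9.8 × 1.4 = 13.72°C, giving 3.58°C.
  From 1500 m to 3600 m (saturated): cools by 5.5 × 2.1 = 11.55°C, giving -7.97°C.
Environment:
  From 100 m to 3600 m (environment): cools by 2.8 × 3.5 = 9.8°C, giving 7.5°C.
T_parcel − T_env = -7.97 − 7.5 = -15.47°C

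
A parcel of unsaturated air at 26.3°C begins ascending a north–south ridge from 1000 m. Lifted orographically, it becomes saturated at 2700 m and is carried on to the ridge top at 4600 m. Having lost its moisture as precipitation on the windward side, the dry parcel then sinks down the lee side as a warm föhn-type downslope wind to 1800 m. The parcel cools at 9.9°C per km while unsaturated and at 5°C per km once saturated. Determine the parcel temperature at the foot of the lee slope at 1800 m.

27.69°C

From 1000 m to 2700 m (dry): cools by 9.9 × 1.7 = 16.83°C, giving 9.47°C.
From 2700 m to 4600 m (saturated): cools by 5 × 1.9 = 9.5°C, giving -0.03°C.
From 4600 m to 1800 m (dry descent): warms by 9.9 × 2.8 = 27.72°C, giving 27.69°C.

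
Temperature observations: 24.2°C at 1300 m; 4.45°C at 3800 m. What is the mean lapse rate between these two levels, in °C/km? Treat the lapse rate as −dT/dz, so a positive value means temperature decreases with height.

7.9°C/km

Γ = −ΔT/Δz = (24.2 − 4.45) / (3800 − 1300) m
  = 19.75°C / 2.5 km = 7.9°C/km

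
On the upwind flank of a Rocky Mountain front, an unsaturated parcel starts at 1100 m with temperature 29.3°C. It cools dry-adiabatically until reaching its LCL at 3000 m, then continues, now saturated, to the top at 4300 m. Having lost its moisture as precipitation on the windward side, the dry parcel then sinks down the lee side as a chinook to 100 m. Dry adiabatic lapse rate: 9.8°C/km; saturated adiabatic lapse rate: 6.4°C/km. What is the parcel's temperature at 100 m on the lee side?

43.52°C

From 1100 m to 3000 m (dry): cools by 9.8 × 1.9 = 18.62°C, giving 10.68°C.
From 3000 m to 4300 m (saturated): cools by 6.4 × 1.3 = 8.32°C, giving 2.36°C.
From 4300 m to 100 m (dry descent): warms by 9.8 × 4.2 = 41.16°C, giving 43.52°C.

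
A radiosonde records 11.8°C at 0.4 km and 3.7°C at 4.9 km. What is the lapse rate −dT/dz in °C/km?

Γ = −ΔT/Δz = (11.8 − 3.7) / (4900 − 400) m
  = 8.1°C / 4.5 km = 1.8°C/km

1.8°C/km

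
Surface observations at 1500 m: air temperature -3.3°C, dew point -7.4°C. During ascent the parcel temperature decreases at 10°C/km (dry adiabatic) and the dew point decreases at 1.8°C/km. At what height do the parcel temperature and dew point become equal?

T and T_d converge at 10 − 1.8 = 8.2°C per km
Height above start = (-3.3 − (-7.4)) / 8.2 = 0.5 km
LCL altitude = 1500 m + 500 m = 2000 m

2000 m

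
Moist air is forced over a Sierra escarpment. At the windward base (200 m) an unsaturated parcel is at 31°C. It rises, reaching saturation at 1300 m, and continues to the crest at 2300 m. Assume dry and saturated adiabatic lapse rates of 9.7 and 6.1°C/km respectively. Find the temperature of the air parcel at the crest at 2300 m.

14.23°C

Dry to 1300 m: -9.7 × 1.1 km = -10.67°C, so T = 20.33°C.
Saturated to 2300 m: -6.1 × 1 km = -6.1°C, so T = 14.23°C.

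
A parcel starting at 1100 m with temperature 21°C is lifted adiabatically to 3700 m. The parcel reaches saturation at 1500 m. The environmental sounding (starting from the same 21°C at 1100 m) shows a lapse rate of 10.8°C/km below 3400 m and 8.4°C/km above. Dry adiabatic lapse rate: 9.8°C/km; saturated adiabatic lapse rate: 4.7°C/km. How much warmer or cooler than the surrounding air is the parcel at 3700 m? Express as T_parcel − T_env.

Parcel:
  1100 → 1500 m (dry, 9.8°C/km): ΔT = -9.8 × 0.4 = -3.92°C → T = 17.08°C
  1500 → 3700 m (saturated, 4.7°C/km): ΔT = -4.7 × 2.2 = -10.34°C → T = 6.74°C
Environment:
  1100 → 3400 m (environment, lower layer, 10.8°C/km): ΔT = -10.8 × 2.3 = -24.84°C → T = -3.84°C
  3400 → 3700 m (environment, upper layer, 8.4°C/km): ΔT = -8.4 × 0.3 = -2.52°C → T = -6.36°C
T_parcel − T_env = 6.74 − (-6.36) = +13.1°C

+13.1°C (parcel warmer than environment)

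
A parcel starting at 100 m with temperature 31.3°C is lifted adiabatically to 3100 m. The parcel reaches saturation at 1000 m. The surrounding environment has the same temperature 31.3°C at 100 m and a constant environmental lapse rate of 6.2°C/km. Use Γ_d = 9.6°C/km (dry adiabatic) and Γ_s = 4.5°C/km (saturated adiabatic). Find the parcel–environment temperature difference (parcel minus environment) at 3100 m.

Parcel:
  Dry to 1000 m: -9.6 × 0.9 km = -8.64°C, so T = 22.66°C.
  Saturated to 3100 m: -4.5 × 2.1 km = -9.45°C, so T = 13.21°C.
Environment:
  Environment to 3100 m: -6.2 × 3 km = -18.6°C, so T = 12.7°C.
T_parcel − T_env = 13.21 − 12.7 = +0.51°C

+0.51°C (parcel warmer than environment)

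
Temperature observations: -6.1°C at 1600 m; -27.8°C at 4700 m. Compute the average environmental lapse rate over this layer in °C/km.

Γ = −ΔT/Δz = (-6.1 − (-27.8)) / (4700 − 1600) m
  = 21.7°C / 3.1 km = 7°C/km

7°C/km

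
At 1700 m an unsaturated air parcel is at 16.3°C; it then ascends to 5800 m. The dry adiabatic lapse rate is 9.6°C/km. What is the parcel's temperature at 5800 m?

1700–5800 m, dry adiabatic: Δz = 4.1 km ⇒ ΔT = -39.36°C; T = -23.06°C

-23.06°C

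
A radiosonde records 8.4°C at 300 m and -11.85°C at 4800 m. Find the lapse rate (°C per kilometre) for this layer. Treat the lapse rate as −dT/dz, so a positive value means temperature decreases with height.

4.5°C/km

Γ = −ΔT/Δz = (8.4 − (-11.85)) / (4800 − 300) m
  = 20.25°C / 4.5 km = 4.5°C/km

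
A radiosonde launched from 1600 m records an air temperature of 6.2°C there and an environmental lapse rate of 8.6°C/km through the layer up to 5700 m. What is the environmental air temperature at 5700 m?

-29.06°C

1600 → 5700 m (environmental, 8.6°C/km): ΔT = -8.6 × 4.1 = -35.26°C → T = -29.06°C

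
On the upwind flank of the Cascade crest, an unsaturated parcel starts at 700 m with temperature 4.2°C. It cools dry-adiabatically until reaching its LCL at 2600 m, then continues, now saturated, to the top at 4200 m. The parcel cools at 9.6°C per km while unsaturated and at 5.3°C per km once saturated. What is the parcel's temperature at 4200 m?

Dry to 2600 m: -9.6 × 1.9 km = -18.24°C, so T = -14.04°C.
Saturated to 4200 m: -5.3 × 1.6 km = -8.48°C, so T = -22.52°C.

-22.52°C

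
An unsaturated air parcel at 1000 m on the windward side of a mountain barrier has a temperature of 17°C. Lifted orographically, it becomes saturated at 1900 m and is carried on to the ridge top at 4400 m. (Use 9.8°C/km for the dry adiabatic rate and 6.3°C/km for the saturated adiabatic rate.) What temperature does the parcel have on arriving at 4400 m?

1000 → 1900 m (dry, 9.8°C/km): ΔT = -9.8 × 0.9 = -8.82°C → T = 8.18°C
1900 → 4400 m (saturated, 6.3°C/km): ΔT = -6.3 × 2.5 = -15.75°C → T = -7.57°C

-7.57°C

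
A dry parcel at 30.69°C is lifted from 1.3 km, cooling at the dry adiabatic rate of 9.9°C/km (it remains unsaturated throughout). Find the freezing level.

Height above start = (30.69 − 0) / 9.9 = 3.1 km
Altitude = 1300 m + 3100 m = 4400 m

4.4 km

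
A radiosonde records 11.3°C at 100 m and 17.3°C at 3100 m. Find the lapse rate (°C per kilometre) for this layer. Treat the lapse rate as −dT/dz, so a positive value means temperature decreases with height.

-2°C/km

Γ = −ΔT/Δz = (11.3 − 17.3) / (3100 − 100) m
  = -6°C / 3 km = -2°C/km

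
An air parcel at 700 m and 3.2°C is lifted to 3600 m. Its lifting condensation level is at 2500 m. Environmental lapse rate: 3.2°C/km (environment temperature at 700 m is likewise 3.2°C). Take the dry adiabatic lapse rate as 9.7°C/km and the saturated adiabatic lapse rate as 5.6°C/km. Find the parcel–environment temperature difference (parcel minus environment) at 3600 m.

Parcel:
  700 → 2500 m (dry, 9.7°C/km): ΔT = -9.7 × 1.8 = -17.46°C → T = -14.26°C
  2500 → 3600 m (saturated, 5.6°C/km): ΔT = -5.6 × 1.1 = -6.16°C → T = -20.42°C
Environment:
  700 → 3600 m (environment, 3.2°C/km): ΔT = -3.2 × 2.9 = -9.28°C → T = -6.08°C
T_parcel − T_env = -20.42 − (-6.08) = -14.34°C

-14.34°C (parcel cooler than environment)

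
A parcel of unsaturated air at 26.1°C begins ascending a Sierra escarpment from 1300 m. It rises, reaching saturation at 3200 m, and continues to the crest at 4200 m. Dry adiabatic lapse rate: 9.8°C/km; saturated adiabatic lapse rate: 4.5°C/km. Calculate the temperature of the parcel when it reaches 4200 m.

2.98°C

1300 → 3200 m (dry, 9.8°C/km): ΔT = -9.8 × 1.9 = -18.62°C → T = 7.48°C
3200 → 4200 m (saturated, 4.5°C/km): ΔT = -4.5 × 1 = -4.5°C → T = 2.98°C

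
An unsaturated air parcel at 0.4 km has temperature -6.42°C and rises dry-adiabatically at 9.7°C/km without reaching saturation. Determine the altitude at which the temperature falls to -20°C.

Height above start = (-6.42 − (-20)) / 9.7 = 1.4 km
Altitude = 400 m + 1400 m = 1800 m

1.8 km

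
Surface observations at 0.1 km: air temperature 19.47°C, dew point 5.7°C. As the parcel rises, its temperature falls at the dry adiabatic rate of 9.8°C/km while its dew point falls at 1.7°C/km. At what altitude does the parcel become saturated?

T and T_d converge at 9.8 − 1.7 = 8.1°C per km
Height above start = (19.47 − 5.7) / 8.1 = 1.7 km
LCL altitude = 100 m + 1700 m = 1800 m

1.8 km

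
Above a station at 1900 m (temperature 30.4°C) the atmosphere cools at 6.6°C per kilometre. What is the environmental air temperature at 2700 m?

1900–2700 m, environmental: Δz = 0.8 km ⇒ ΔT = -5.28°C; T = 25.12°C

25.12°C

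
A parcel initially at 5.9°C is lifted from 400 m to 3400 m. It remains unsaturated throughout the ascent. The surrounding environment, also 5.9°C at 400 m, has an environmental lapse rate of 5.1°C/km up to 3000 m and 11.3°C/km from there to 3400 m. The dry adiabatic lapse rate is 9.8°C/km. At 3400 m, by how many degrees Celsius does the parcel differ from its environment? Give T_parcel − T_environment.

Parcel:
  400 → 3400 m (dry, 9.8°C/km): ΔT = -9.8 × 3 = -29.4°C → T = -23.5°C
Environment:
  400 → 3000 m (environment, lower layer, 5.1°C/km): ΔT = -5.1 × 2.6 = -13.26°C → T = -7.36°C
  3000 → 3400 m (environment, upper layer, 11.3°C/km): ΔT = -11.3 × 0.4 = -4.52°C → T = -11.88°C
T_parcel − T_env = -23.5 − (-11.88) = -11.62°C

-11.62°C (parcel cooler than environment)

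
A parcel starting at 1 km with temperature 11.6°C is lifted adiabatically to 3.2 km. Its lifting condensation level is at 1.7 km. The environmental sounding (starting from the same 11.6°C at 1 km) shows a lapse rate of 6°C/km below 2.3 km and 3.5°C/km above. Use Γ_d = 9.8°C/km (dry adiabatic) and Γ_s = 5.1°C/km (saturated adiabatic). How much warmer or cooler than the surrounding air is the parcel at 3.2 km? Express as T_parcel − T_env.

-3.56°C (parcel cooler than environment)

Parcel:
  1000 → 1700 m (dry, 9.8°C/km): ΔT = -9.8 × 0.7 = -6.86°C → T = 4.74°C
  1700 → 3200 m (saturated, 5.1°C/km): ΔT = -5.1 × 1.5 = -7.65°C → T = -2.91°C
Environment:
  1000 → 2300 m (environment, lower layer, 6°C/km): ΔT = -6 × 1.3 = -7.8°C → T = 3.8°C
  2300 → 3200 m (environment, upper layer, 3.5°C/km): ΔT = -3.5 × 0.9 = -3.15°C → T = 0.65°C
T_parcel − T_env = -2.91 − 0.65 = -3.56°C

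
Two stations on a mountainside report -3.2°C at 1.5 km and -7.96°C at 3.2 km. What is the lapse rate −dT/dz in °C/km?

2.8°C/km

Γ = −ΔT/Δz = (-3.2 − (-7.96)) / (3200 − 1500) m
  = 4.76°C / 1.7 km = 2.8°C/km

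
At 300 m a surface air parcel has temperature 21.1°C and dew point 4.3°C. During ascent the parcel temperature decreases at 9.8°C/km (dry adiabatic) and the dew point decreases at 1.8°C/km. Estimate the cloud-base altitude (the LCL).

2400 m

T and T_d converge at 9.8 − 1.8 = 8°C per km
Height above start = (21.1 − 4.3) / 8 = 2.1 km
LCL altitude = 300 m + 2100 m = 2400 m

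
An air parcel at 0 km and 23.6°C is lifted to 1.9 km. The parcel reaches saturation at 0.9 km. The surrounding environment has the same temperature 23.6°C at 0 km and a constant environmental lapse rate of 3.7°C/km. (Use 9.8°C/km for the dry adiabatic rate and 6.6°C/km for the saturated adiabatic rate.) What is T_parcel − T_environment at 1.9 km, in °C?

-8.39°C (parcel cooler than environment)

Parcel:
  Dry to 900 m: -9.8 × 0.9 km = -8.82°C, so T = 14.78°C.
  Saturated to 1900 m: -6.6 × 1 km = -6.6°C, so T = 8.18°C.
Environment:
  Environment to 1900 m: -3.7 × 1.9 km = -7.03°C, so T = 16.57°C.
T_parcel − T_env = 8.18 − 16.57 = -8.39°C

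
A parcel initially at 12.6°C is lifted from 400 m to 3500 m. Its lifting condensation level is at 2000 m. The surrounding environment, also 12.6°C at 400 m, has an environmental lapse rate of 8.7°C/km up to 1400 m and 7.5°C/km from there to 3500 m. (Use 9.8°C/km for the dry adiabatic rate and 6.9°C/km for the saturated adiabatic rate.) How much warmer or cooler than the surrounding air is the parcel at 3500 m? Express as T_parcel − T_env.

-1.58°C (parcel cooler than environment)

Parcel:
  400 → 2000 m (dry, 9.8°C/km): ΔT = -9.8 × 1.6 = -15.68°C → T = -3.08°C
  2000 → 3500 m (saturated, 6.9°C/km): ΔT = -6.9 × 1.5 = -10.35°C → T = -13.43°C
Environment:
  400 → 1400 m (environment, lower layer, 8.7°C/km): ΔT = -8.7 × 1 = -8.7°C → T = 3.9°C
  1400 → 3500 m (environment, upper layer, 7.5°C/km): ΔT = -7.5 × 2.1 = -15.75°C → T = -11.85°C
T_parcel − T_env = -13.43 − (-11.85) = -1.58°C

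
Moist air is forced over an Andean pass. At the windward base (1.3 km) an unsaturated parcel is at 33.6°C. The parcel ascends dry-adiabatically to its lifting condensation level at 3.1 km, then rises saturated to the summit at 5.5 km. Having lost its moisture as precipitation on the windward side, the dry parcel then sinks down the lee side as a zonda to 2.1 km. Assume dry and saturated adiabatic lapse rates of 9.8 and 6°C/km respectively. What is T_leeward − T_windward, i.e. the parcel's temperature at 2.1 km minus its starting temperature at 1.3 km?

From 1300 m to 3100 m (dry): cools by 9.8 × 1.8 = 17.64°C, giving 15.96°C.
From 3100 m to 5500 m (saturated): cools by 6 × 2.4 = 14.4°C, giving 1.56°C.
From 5500 m to 2100 m (dry descent): warms by 9.8 × 3.4 = 33.32°C, giving 34.88°C.
Net change vs windward start: 34.88 − 33.6 = +1.28°C

+1.28°C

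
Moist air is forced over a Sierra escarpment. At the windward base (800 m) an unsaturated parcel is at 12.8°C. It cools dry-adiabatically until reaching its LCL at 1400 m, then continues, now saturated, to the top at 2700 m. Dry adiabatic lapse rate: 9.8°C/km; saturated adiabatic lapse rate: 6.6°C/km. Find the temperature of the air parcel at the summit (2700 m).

800 → 1400 m (dry, 9.8°C/km): ΔT = -9.8 × 0.6 = -5.88°C → T = 6.92°C
1400 → 2700 m (saturated, 6.6°C/km): ΔT = -6.6 × 1.3 = -8.58°C → T = -1.66°C

-1.66°C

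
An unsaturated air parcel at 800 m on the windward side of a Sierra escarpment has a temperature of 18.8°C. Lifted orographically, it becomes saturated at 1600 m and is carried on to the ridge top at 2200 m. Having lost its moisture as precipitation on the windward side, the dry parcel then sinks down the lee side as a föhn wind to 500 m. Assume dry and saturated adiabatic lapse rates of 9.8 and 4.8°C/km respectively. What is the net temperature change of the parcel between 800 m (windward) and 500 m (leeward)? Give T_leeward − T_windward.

+5.94°C

Dry to 1600 m: -9.8 × 0.8 km = -7.84°C, so T = 10.96°C.
Saturated to 2200 m: -4.8 × 0.6 km = -2.88°C, so T = 8.08°C.
Dry descent to 500 m: +9.8 × 1.7 km = +16.66°C, so T = 24.74°C.
Net change vs windward start: 24.74 − 18.8 = +5.94°C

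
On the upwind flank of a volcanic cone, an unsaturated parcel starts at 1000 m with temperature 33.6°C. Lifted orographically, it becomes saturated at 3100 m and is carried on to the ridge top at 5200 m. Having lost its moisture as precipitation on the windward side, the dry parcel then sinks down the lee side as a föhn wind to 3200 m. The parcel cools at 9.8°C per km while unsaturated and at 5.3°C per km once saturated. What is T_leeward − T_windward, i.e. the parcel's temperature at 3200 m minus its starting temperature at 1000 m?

1000–3100 m, dry: Δz = 2.1 km ⇒ ΔT = -20.58°C; T = 13.02°C
3100–5200 m, saturated: Δz = 2.1 km ⇒ ΔT = -11.13°C; T = 1.89°C
5200–3200 m, dry descent: Δz = 2 km ⇒ ΔT = +19.6°C; T = 21.49°C
Net change vs windward start: 21.49 − 33.6 = -12.11°C

-12.11°C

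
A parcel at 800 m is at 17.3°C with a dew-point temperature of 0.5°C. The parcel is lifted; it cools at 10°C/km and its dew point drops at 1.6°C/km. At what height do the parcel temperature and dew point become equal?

2800 m

T and T_d converge at 10 − 1.6 = 8.4°C per km
Height above start = (17.3 − 0.5) / 8.4 = 2 km
LCL altitude = 800 m + 2000 m = 2800 m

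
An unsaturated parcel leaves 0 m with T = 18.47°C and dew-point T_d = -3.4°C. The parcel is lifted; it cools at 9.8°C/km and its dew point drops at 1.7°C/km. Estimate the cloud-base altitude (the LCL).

2700 m

T and T_d converge at 9.8 − 1.7 = 8.1°C per km
Height above start = (18.47 − (-3.4)) / 8.1 = 2.7 km
LCL altitude = 0 m + 2700 m = 2700 m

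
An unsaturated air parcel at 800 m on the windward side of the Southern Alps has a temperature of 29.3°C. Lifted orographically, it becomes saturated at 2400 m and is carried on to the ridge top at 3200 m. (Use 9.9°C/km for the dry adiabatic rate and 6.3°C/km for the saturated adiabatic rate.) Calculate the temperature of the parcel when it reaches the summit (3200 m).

Dry to 2400 m: -9.9 × 1.6 km = -15.84°C, so T = 13.46°C.
Saturated to 3200 m: -6.3 × 0.8 km = -5.04°C, so T = 8.42°C.

8.42°C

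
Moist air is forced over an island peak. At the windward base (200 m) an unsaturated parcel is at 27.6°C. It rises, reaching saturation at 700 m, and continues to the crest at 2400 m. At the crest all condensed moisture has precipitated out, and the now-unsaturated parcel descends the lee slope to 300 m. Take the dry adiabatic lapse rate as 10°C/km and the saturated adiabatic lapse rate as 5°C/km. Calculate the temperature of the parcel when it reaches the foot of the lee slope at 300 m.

200 → 700 m (dry, 10°C/km): ΔT = -10 × 0.5 = -5°C → T = 22.6°C
700 → 2400 m (saturated, 5°C/km): ΔT = -5 × 1.7 = -8.5°C → T = 14.1°C
2400 → 300 m (dry descent, 10°C/km): ΔT = +10 × 2.1 = +21°C → T = 35.1°C

35.1°C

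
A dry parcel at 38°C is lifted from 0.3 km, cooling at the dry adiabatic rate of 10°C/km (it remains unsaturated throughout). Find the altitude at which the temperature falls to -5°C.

Height above start = (38 − (-5)) / 10 = 4.3 km
Altitude = 300 m + 4300 m = 4600 m

4.6 km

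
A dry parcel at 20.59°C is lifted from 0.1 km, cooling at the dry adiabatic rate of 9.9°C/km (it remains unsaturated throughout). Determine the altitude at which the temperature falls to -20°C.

4.2 km

Height above start = (20.59 − (-20)) / 9.9 = 4.1 km
Altitude = 100 m + 4100 m = 4200 m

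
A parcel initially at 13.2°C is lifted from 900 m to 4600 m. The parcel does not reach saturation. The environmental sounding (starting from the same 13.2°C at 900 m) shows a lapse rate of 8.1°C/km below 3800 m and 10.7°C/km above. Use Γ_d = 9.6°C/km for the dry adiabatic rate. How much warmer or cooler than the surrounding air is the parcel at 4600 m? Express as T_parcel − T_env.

Parcel:
  900–4600 m, dry: Δz = 3.7 km ⇒ ΔT = -35.52°C; T = -22.32°C
Environment:
  900–3800 m, environment, lower layer: Δz = 2.9 km ⇒ ΔT = -23.49°C; T = -10.29°C
  3800–4600 m, environment, upper layer: Δz = 0.8 km ⇒ ΔT = -8.56°C; T = -18.85°C
T_parcel − T_env = -22.32 − (-18.85) = -3.47°C

-3.47°C (parcel cooler than environment)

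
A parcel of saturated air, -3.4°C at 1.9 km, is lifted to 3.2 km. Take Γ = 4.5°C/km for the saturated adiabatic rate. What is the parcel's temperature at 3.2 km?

-9.25°C

From 1900 m to 3200 m (saturated adiabatic): cools by 4.5 × 1.3 = 5.85°C, giving -9.25°C.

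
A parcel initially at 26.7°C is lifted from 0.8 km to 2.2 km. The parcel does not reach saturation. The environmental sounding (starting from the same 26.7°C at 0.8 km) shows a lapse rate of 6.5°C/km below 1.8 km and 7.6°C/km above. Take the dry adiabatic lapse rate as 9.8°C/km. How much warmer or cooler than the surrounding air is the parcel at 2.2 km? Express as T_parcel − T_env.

Parcel:
  800–2200 m, dry: Δz = 1.4 km ⇒ ΔT = -13.72°C; T = 12.98°C
Environment:
  800–1800 m, environment, lower layer: Δz = 1 km ⇒ ΔT = -6.5°C; T = 20.2°C
  1800–2200 m, environment, upper layer: Δz = 0.4 km ⇒ ΔT = -3.04°C; T = 17.16°C
T_parcel − T_env = 12.98 − 17.16 = -4.18°C

-4.18°C (parcel cooler than environment)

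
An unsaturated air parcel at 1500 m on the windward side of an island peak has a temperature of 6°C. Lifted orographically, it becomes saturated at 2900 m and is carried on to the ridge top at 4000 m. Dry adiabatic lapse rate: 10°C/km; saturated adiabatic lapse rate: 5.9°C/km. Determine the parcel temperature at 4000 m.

From 1500 m to 2900 m (dry): cools by 10 × 1.4 = 14°C, giving -8°C.
From 2900 m to 4000 m (saturated): cools by 5.9 × 1.1 = 6.49°C, giving -14.49°C.

-14.49°C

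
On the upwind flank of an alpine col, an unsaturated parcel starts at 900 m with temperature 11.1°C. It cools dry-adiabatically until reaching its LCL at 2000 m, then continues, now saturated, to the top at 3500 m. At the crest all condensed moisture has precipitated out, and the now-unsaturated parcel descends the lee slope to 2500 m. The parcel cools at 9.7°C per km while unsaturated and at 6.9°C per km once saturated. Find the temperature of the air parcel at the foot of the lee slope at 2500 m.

900 → 2000 m (dry, 9.7°C/km): ΔT = -9.7 × 1.1 = -10.67°C → T = 0.43°C
2000 → 3500 m (saturated, 6.9°C/km): ΔT = -6.9 × 1.5 = -10.35°C → T = -9.92°C
3500 → 2500 m (dry descent, 9.7°C/km): ΔT = +9.7 × 1 = +9.7°C → T = -0.22°C

-0.22°C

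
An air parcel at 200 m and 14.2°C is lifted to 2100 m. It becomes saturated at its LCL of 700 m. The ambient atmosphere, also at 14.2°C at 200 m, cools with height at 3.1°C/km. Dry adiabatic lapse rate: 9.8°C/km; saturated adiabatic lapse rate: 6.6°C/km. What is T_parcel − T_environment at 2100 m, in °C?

Parcel:
  200 → 700 m (dry, 9.8°C/km): ΔT = -9.8 × 0.5 = -4.9°C → T = 9.3°C
  700 → 2100 m (saturated, 6.6°C/km): ΔT = -6.6 × 1.4 = -9.24°C → T = 0.06°C
Environment:
  200 → 2100 m (environment, 3.1°C/km): ΔT = -3.1 × 1.9 = -5.89°C → T = 8.31°C
T_parcel − T_env = 0.06 − 8.31 = -8.25°C

-8.25°C (parcel cooler than environment)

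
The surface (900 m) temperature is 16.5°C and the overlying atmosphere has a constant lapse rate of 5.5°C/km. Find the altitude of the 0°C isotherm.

Height above start = (16.5 − 0) / 5.5 = 3 km
Altitude = 900 m + 3000 m = 3900 m

3900 m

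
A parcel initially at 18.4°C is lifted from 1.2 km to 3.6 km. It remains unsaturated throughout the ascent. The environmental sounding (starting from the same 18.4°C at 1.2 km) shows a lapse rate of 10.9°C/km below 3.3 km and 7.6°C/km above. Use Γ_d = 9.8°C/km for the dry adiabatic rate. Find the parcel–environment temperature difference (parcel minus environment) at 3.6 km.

+1.65°C (parcel warmer than environment)

Parcel:
  1200–3600 m, dry: Δz = 2.4 km ⇒ ΔT = -23.52°C; T = -5.12°C
Environment:
  1200–3300 m, environment, lower layer: Δz = 2.1 km ⇒ ΔT = -22.89°C; T = -4.49°C
  3300–3600 m, environment, upper layer: Δz = 0.3 km ⇒ ΔT = -2.28°C; T = -6.77°C
T_parcel − T_env = -5.12 − (-6.77) = +1.65°C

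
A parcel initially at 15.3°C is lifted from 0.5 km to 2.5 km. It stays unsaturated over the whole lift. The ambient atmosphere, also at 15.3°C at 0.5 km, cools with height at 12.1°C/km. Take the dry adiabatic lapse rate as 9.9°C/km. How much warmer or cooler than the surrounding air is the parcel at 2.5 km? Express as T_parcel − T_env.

+4.4°C (parcel warmer than environment)

Parcel:
  500–2500 m, dry: Δz = 2 km ⇒ ΔT = -19.8°C; T = -4.5°C
Environment:
  500–2500 m, environment: Δz = 2 km ⇒ ΔT = -24.2°C; T = -8.9°C
T_parcel − T_env = -4.5 − (-8.9) = +4.4°C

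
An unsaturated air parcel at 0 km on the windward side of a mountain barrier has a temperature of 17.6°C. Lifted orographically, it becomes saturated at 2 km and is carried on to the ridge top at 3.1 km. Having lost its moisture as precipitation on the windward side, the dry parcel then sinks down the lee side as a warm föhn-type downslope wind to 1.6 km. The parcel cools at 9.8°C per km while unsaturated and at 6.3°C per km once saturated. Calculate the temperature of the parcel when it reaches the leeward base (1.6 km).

From 0 m to 2000 m (dry): cools by 9.8 × 2 = 19.6°C, giving -2°C.
From 2000 m to 3100 m (saturated): cools by 6.3 × 1.1 = 6.93°C, giving -8.93°C.
From 3100 m to 1600 m (dry descent): warms by 9.8 × 1.5 = 14.7°C, giving 5.77°C.

5.77°C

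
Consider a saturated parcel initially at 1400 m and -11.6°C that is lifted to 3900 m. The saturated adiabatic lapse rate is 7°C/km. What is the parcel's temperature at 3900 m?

-29.1°C

1400–3900 m, saturated adiabatic: Δz = 2.5 km ⇒ ΔT = -17.5°C; T = -29.1°C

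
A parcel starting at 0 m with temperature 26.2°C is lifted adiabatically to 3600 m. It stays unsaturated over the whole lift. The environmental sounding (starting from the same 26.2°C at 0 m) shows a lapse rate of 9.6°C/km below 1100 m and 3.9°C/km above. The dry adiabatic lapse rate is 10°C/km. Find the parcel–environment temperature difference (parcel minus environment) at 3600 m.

-15.69°C (parcel cooler than environment)

Parcel:
  From 0 m to 3600 m (dry): cools by 10 × 3.6 = 36°C, giving -9.8°C.
Environment:
  From 0 m to 1100 m (environment, lower layer): cools by 9.6 × 1.1 = 10.56°C, giving 15.64°C.
  From 1100 m to 3600 m (environment, upper layer): cools by 3.9 × 2.5 = 9.75°C, giving 5.89°C.
T_parcel − T_env = -9.8 − 5.89 = -15.69°C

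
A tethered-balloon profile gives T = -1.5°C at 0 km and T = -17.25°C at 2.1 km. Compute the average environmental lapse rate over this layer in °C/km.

7.5°C/km

Γ = −ΔT/Δz = (-1.5 − (-17.25)) / (2100 − 0) m
  = 15.75°C / 2.1 km = 7.5°C/km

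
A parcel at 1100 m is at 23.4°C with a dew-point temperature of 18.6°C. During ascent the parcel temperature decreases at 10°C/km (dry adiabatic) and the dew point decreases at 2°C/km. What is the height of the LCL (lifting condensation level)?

T and T_d converge at 10 − 2 = 8°C per km
Height above start = (23.4 − 18.6) / 8 = 0.6 km
LCL altitude = 1100 m + 600 m = 1700 m

1700 m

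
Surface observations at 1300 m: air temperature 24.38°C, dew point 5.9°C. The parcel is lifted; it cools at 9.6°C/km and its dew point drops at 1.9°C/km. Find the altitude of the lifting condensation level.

3700 m

T and T_d converge at 9.6 − 1.9 = 7.7°C per km
Height above start = (24.38 − 5.9) / 7.7 = 2.4 km
LCL altitude = 1300 m + 2400 m = 3700 m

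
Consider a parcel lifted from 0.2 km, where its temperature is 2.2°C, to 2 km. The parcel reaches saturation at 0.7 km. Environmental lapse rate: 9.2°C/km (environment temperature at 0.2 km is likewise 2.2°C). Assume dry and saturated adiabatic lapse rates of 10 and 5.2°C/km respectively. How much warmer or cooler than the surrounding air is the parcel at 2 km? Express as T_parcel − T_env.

+4.8°C (parcel warmer than environment)

Parcel:
  From 200 m to 700 m (dry): cools by 10 × 0.5 = 5°C, giving -2.8°C.
  From 700 m to 2000 m (saturated): cools by 5.2 × 1.3 = 6.76°C, giving -9.56°C.
Environment:
  From 200 m to 2000 m (environment): cools by 9.2 × 1.8 = 16.56°C, giving -14.36°C.
T_parcel − T_env = -9.56 − (-14.36) = +4.8°C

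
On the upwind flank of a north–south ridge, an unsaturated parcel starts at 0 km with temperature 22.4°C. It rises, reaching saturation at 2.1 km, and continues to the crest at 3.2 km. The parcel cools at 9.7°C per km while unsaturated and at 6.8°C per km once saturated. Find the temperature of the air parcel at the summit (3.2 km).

0–2100 m, dry: Δz = 2.1 km ⇒ ΔT = -20.37°C; T = 2.03°C
2100–3200 m, saturated: Δz = 1.1 km ⇒ ΔT = -7.48°C; T = -5.45°C

-5.45°C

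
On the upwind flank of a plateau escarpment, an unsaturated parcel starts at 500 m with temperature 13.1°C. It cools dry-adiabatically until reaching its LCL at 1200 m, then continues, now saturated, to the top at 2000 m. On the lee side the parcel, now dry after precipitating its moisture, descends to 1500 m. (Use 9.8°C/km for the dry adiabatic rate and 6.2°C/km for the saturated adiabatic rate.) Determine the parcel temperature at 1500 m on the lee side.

6.18°C

From 500 m to 1200 m (dry): cools by 9.8 × 0.7 = 6.86°C, giving 6.24°C.
From 1200 m to 2000 m (saturated): cools by 6.2 × 0.8 = 4.96°C, giving 1.28°C.
From 2000 m to 1500 m (dry descent): warms by 9.8 × 0.5 = 4.9°C, giving 6.18°C.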